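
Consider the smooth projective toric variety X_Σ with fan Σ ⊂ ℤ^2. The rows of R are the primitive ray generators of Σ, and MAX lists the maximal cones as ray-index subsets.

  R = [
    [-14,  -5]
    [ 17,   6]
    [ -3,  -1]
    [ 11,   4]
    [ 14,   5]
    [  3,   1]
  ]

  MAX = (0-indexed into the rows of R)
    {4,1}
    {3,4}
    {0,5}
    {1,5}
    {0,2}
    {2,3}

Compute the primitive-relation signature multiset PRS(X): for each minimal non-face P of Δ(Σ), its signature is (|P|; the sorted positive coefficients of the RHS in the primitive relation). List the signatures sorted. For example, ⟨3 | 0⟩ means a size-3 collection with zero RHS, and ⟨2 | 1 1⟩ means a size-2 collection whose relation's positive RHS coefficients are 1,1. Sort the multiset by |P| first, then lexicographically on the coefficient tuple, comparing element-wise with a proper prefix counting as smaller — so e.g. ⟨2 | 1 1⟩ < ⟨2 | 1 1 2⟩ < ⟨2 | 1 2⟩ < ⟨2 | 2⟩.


Primitive collections (9):

  P = {0,4}:  v_{0} + v_{4} = 0 ; sig = ⟨2 | 0⟩
  P = {2,5}:  v_{2} + v_{5} = 0 ; sig = ⟨2 | 0⟩
  P = {0,1}:  v_{0} + v_{1} = v_{5} ; sig = ⟨2 | 1⟩
  P = {0,3}:  v_{0} + v_{3} = v_{2} ; sig = ⟨2 | 1⟩
  P = {1,2}:  v_{1} + v_{2} = v_{4} ; sig = ⟨2 | 1⟩
  P = {2,4}:  v_{2} + v_{4} = v_{3} ; sig = ⟨2 | 1⟩
  P = {3,5}:  v_{3} + v_{5} = v_{4} ; sig = ⟨2 | 1⟩
  P = {4,5}:  v_{4} + v_{5} = v_{1} ; sig = ⟨2 | 1⟩
  P = {1,3}:  v_{1} + v_{3} = 2·v_{4} ; sig = ⟨2 | 2⟩

Signatures (|P|; sorted positive RHS coefficients), sorted:
    |P|=2: 9 collections, coeffs (), (), (1), (1), (1), (1), (1), (1), (2)


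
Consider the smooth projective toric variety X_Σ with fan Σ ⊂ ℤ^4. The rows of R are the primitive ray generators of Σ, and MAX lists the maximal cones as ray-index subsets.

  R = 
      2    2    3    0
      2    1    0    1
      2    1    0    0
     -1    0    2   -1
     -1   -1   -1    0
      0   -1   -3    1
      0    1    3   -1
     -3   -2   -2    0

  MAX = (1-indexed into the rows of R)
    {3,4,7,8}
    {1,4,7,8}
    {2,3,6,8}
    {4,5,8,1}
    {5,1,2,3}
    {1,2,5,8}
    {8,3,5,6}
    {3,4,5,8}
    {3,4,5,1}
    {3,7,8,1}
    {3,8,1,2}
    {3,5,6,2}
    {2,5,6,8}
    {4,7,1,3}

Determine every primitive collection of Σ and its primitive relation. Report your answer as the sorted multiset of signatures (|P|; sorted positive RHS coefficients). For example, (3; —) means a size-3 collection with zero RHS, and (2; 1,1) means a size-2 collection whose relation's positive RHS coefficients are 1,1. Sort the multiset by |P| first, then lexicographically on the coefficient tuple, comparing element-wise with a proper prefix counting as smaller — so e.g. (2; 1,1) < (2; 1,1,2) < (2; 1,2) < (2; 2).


Δ(Σ) — 8 vertices, 9 min non-faces:

  P={6,7}:  v_{6} + v_{7} = 0  →  sig = (2; —)
  P={1,6}:  v_{1} + v_{6} = v_{2}  →  sig = (2; 1)
  P={2,7}:  v_{2} + v_{7} = v_{1}  →  sig = (2; 1)
  P={4,6}:  v_{4} + v_{6} = v_{5}  →  sig = (2; 1)
  P={5,7}:  v_{5} + v_{7} = v_{4}  →  sig = (2; 1)
  P={2,4}:  v_{2} + v_{4} = v_{1} + v_{5}  →  sig = (2; 1,1)
  P={1,3,5,8}:  v_{1} + v_{3} + v_{5} + v_{8} = 0  →  sig = (4; —)
  P={1,3,4,8}:  v_{1} + v_{3} + v_{4} + v_{8} = v_{7}  →  sig = (4; 1)
  P={2,3,5,8}:  v_{2} + v_{3} + v_{5} + v_{8} = v_{6}  →  sig = (4; 1)

Signatures (|P|; sorted positive RHS coefficients), sorted:
[(2; —), (2; 1), (2; 1), (2; 1), (2; 1), (2; 1,1), (4; —), (4; 1), (4; 1)]


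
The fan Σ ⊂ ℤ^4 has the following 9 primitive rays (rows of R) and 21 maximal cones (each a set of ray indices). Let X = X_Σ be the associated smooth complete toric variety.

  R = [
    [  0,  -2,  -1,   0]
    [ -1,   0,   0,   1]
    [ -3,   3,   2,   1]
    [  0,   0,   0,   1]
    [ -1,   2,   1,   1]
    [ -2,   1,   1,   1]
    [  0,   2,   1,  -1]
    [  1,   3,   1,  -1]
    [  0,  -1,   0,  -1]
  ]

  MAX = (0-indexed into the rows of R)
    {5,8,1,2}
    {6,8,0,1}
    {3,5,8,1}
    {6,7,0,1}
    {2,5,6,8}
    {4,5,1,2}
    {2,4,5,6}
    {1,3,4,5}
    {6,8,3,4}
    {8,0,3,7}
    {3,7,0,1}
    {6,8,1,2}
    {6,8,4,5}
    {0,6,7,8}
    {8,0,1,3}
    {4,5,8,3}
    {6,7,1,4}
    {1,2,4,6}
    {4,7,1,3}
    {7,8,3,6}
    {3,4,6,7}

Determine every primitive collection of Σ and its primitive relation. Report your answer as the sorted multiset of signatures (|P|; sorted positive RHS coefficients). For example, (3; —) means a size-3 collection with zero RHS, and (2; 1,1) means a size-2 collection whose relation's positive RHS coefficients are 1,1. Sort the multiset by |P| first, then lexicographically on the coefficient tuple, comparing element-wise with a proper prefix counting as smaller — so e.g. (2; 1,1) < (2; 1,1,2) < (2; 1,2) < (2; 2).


Minimal non-faces — 14 found among 9 rays, 21 max cones:

  P={0,4}:  v_{0} + v_{4} = v_{1}  so sig = (2; 1)
  P={2,3}:  v_{2} + v_{3} = v_{4} + v_{5}  so sig = (2; 1,1)
  P={5,7}:  v_{5} + v_{7} = v_{4} + v_{6}  so sig = (2; 1,1)
  P={2,7}:  v_{2} + v_{7} = v_{1} + v_{4} + 2·v_{6}  so sig = (2; 1,1,2)
  P={0,2}:  v_{0} + v_{2} = 3·v_{1} + v_{6} + v_{8}  so sig = (2; 1,1,3)
  P={0,5}:  v_{0} + v_{5} = 2·v_{1} + v_{8}  so sig = (2; 1,2)
  P={0,3,6}:  v_{0} + v_{3} + v_{6} = 0  so sig = (3; —)
  P={1,3,6}:  v_{1} + v_{3} + v_{6} = v_{4}  so sig = (3; 1)
  P={1,4,8}:  v_{1} + v_{4} + v_{8} = v_{5}  so sig = (3; 1)
  P={1,5,6}:  v_{1} + v_{5} + v_{6} = v_{2}  so sig = (3; 1)
  P={1,7,8}:  v_{1} + v_{7} + v_{8} = v_{6}  so sig = (3; 1)
  P={2,4,8}:  v_{2} + v_{4} + v_{8} = 2·v_{5} + v_{6}  so sig = (3; 1,2)
  P={3,5,6}:  v_{3} + v_{5} + v_{6} = 2·v_{4} + v_{8}  so sig = (3; 1,2)
  P={4,7,8}:  v_{4} + v_{7} + v_{8} = v_{3} + 2·v_{6}  so sig = (3; 1,2)

Signatures (|P|; sorted positive RHS coefficients), sorted:
{ (2; 1),  (2; 1,1) ×2,  (2; 1,1,2),  (2; 1,1,3),  (2; 1,2),  (3; —),  (3; 1) ×4,  (3; 1,2) ×3 }


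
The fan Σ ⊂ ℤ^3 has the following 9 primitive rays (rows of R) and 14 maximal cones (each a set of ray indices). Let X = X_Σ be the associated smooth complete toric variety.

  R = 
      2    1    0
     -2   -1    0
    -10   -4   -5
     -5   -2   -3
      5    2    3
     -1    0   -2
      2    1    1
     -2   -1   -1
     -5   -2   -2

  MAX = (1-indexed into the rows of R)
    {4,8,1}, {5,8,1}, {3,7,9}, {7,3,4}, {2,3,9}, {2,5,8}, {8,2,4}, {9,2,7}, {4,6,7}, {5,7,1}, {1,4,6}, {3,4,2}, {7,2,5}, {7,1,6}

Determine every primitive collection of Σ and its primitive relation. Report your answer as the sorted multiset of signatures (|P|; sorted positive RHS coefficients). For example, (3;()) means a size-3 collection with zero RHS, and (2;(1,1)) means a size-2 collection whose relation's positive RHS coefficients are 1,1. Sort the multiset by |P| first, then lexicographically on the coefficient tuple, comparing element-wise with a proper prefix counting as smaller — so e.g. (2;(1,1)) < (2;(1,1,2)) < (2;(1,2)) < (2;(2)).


Minimal non-faces — 18 found among 9 rays, 14 max cones:

  P={1,2}:  v_{1} + v_{2} = 0  ⇒ sig = (2;())
  P={4,5}:  v_{4} + v_{5} = 0  ⇒ sig = (2;())
  P={7,8}:  v_{7} + v_{8} = 0  ⇒ sig = (2;())
  P={3,5}:  v_{3} + v_{5} = v_{9}  ⇒ sig = (2;(1))
  P={4,9}:  v_{4} + v_{9} = v_{3}  ⇒ sig = (2;(1))
  P={1,9}:  v_{1} + v_{9} = v_{4} + v_{7}  ⇒ sig = (2;(1,1))
  P={2,6}:  v_{2} + v_{6} = v_{4} + v_{7}  ⇒ sig = (2;(1,1))
  P={5,6}:  v_{5} + v_{6} = v_{1} + v_{7}  ⇒ sig = (2;(1,1))
  P={5,9}:  v_{5} + v_{9} = v_{2} + v_{7}  ⇒ sig = (2;(1,1))
  P={6,8}:  v_{6} + v_{8} = v_{1} + v_{4}  ⇒ sig = (2;(1,1))
  P={8,9}:  v_{8} + v_{9} = v_{2} + v_{4}  ⇒ sig = (2;(1,1))
  P={1,3}:  v_{1} + v_{3} = 2·v_{4} + v_{7}  ⇒ sig = (2;(1,2))
  P={3,8}:  v_{3} + v_{8} = v_{2} + 2·v_{4}  ⇒ sig = (2;(1,2))
  P={6,9}:  v_{6} + v_{9} = 2·v_{4} + 2·v_{7}  ⇒ sig = (2;(2,2))
  P={3,6}:  v_{3} + v_{6} = 3·v_{4} + 2·v_{7}  ⇒ sig = (2;(2,3))
  P={1,4,7}:  v_{1} + v_{4} + v_{7} = v_{6}  ⇒ sig = (3;(1))
  P={2,4,7}:  v_{2} + v_{4} + v_{7} = v_{9}  ⇒ sig = (3;(1))
  P={2,3,7}:  v_{2} + v_{3} + v_{7} = 2·v_{9}  ⇒ sig = (3;(2))

Hence PRS(X_Σ) =
    (2;())
    (2;())
    (2;())
    (2;(1))
    (2;(1))
    (2;(1,1))
    (2;(1,1))
    (2;(1,1))
    (2;(1,1))
    (2;(1,1))
    (2;(1,1))
    (2;(1,2))
    (2;(1,2))
    (2;(2,2))
    (2;(2,3))
    (3;(1))
    (3;(1))
    (3;(2))


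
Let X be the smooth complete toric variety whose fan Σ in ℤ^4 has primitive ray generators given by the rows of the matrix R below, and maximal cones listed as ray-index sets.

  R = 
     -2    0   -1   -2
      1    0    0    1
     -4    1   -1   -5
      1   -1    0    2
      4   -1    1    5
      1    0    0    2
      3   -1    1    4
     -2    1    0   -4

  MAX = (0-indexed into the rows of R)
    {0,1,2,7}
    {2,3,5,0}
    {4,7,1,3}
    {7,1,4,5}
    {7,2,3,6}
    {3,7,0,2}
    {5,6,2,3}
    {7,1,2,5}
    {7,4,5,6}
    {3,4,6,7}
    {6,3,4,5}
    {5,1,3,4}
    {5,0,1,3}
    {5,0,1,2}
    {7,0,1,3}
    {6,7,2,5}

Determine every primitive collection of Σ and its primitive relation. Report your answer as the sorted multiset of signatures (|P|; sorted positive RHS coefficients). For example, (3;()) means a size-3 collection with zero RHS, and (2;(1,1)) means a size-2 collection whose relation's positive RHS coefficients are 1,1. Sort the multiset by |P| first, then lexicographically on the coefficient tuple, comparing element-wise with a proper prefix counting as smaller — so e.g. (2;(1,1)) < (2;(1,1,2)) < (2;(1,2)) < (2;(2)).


|primitive collections| = 7. Relations:

  • {2,4}:  v_{2} + v_{4} = 0  ⟹  sig = (2;())
  • {0,6}:  v_{0} + v_{6} = v_{3}  ⟹  sig = (2;(1))
  • {1,6}:  v_{1} + v_{6} = v_{4}  ⟹  sig = (2;(1))
  • {0,4}:  v_{0} + v_{4} = v_{1} + v_{3}  ⟹  sig = (2;(1,1))
  • {3,5,7}:  v_{3} + v_{5} + v_{7} = 0  ⟹  sig = (3;())
  • {1,2,3}:  v_{1} + v_{2} + v_{3} = v_{0}  ⟹  sig = (3;(1))
  • {0,5,7}:  v_{0} + v_{5} + v_{7} = v_{1} + v_{2}  ⟹  sig = (3;(1,1))

Hence PRS(X_Σ) =
    (2;())
    (2;(1))
    (2;(1))
    (2;(1,1))
    (3;())
    (3;(1))
    (3;(1,1))


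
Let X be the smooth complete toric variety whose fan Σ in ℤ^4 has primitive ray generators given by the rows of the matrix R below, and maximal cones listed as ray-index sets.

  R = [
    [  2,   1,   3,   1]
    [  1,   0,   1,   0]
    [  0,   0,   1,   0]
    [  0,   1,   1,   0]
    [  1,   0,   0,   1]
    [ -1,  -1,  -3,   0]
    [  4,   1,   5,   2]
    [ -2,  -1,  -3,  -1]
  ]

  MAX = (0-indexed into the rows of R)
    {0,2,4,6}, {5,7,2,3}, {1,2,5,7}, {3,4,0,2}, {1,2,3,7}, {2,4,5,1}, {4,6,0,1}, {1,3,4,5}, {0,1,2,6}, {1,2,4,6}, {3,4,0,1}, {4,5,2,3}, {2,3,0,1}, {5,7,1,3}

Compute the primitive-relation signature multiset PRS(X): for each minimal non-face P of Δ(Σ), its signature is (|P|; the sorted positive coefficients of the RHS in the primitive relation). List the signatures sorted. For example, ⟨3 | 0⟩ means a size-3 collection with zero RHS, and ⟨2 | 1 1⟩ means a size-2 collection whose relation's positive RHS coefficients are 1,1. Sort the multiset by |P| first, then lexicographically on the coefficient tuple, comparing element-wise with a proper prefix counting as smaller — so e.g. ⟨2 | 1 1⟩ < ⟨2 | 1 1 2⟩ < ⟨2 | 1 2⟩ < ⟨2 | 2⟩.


Σ has 9 primitive collections:

  P = {0,7}:  v_{0} + v_{7} = 0  ⟹  sig = ⟨2 | 0⟩
  P = {0,5}:  v_{0} + v_{5} = v_{4}  ⟹  sig = ⟨2 | 1⟩
  P = {4,7}:  v_{4} + v_{7} = v_{5}  ⟹  sig = ⟨2 | 1⟩
  P = {6,7}:  v_{6} + v_{7} = v_{1} + v_{2} + v_{4}  ⟹  sig = ⟨2 | 1 1 1⟩
  P = {5,6}:  v_{5} + v_{6} = v_{1} + v_{2} + 2·v_{4}  ⟹  sig = ⟨2 | 1 1 2⟩
  P = {3,6}:  v_{3} + v_{6} = 2·v_{0}  ⟹  sig = ⟨2 | 2⟩
  P = {1,2,3,5}:  v_{1} + v_{2} + v_{3} + v_{5} = 0  ⟹  sig = ⟨4 | 0⟩
  P = {0,1,2,4}:  v_{0} + v_{1} + v_{2} + v_{4} = v_{6}  ⟹  sig = ⟨4 | 1⟩
  P = {1,2,3,4}:  v_{1} + v_{2} + v_{3} + v_{4} = v_{0}  ⟹  sig = ⟨4 | 1⟩

Sorted signature multiset PRS(X):
[⟨2 | 0⟩, ⟨2 | 1⟩, ⟨2 | 1⟩, ⟨2 | 1 1 1⟩, ⟨2 | 1 1 2⟩, ⟨2 | 2⟩, ⟨4 | 0⟩, ⟨4 | 1⟩, ⟨4 | 1⟩]


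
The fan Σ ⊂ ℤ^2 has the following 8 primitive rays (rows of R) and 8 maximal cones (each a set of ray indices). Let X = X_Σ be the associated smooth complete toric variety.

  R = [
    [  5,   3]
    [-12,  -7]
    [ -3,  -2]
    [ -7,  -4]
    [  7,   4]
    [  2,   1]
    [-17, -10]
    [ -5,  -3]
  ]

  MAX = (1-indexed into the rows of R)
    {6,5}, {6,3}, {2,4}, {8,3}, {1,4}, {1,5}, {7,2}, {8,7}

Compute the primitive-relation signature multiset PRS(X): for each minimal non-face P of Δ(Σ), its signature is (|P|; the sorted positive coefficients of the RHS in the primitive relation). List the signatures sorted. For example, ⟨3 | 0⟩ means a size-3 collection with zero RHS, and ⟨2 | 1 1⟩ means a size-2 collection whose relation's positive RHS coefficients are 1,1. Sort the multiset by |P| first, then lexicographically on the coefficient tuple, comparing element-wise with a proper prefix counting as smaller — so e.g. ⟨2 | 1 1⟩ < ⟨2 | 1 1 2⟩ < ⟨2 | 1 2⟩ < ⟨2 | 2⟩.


|primitive collections| = 20. Relations:

  • {1,8}:  v_{1} + v_{8} = 0 ; sig = ⟨2 | 0⟩
  • {4,5}:  v_{4} + v_{5} = 0 ; sig = ⟨2 | 0⟩
  • {1,2}:  v_{1} + v_{2} = v_{4} ; sig = ⟨2 | 1⟩
  • {1,3}:  v_{1} + v_{3} = v_{6} ; sig = ⟨2 | 1⟩
  • {1,6}:  v_{1} + v_{6} = v_{5} ; sig = ⟨2 | 1⟩
  • {1,7}:  v_{1} + v_{7} = v_{2} ; sig = ⟨2 | 1⟩
  • {2,5}:  v_{2} + v_{5} = v_{8} ; sig = ⟨2 | 1⟩
  • {2,8}:  v_{2} + v_{8} = v_{7} ; sig = ⟨2 | 1⟩
  • {4,6}:  v_{4} + v_{6} = v_{8} ; sig = ⟨2 | 1⟩
  • {4,8}:  v_{4} + v_{8} = v_{2} ; sig = ⟨2 | 1⟩
  • {5,8}:  v_{5} + v_{8} = v_{6} ; sig = ⟨2 | 1⟩
  • {6,8}:  v_{6} + v_{8} = v_{3} ; sig = ⟨2 | 1⟩
  • {2,6}:  v_{2} + v_{6} = 2·v_{8} ; sig = ⟨2 | 2⟩
  • {3,4}:  v_{3} + v_{4} = 2·v_{8} ; sig = ⟨2 | 2⟩
  • {3,5}:  v_{3} + v_{5} = 2·v_{6} ; sig = ⟨2 | 2⟩
  • {4,7}:  v_{4} + v_{7} = 2·v_{2} ; sig = ⟨2 | 2⟩
  • {5,7}:  v_{5} + v_{7} = 2·v_{8} ; sig = ⟨2 | 2⟩
  • {2,3}:  v_{2} + v_{3} = 3·v_{8} ; sig = ⟨2 | 3⟩
  • {6,7}:  v_{6} + v_{7} = 3·v_{8} ; sig = ⟨2 | 3⟩
  • {3,7}:  v_{3} + v_{7} = 4·v_{8} ; sig = ⟨2 | 4⟩

Hence PRS(X_Σ) =
[⟨2 | 0⟩, ⟨2 | 0⟩, ⟨2 | 1⟩, ⟨2 | 1⟩, ⟨2 | 1⟩, ⟨2 | 1⟩, ⟨2 | 1⟩, ⟨2 | 1⟩, ⟨2 | 1⟩, ⟨2 | 1⟩, ⟨2 | 1⟩, ⟨2 | 1⟩, ⟨2 | 2⟩, ⟨2 | 2⟩, ⟨2 | 2⟩, ⟨2 | 2⟩, ⟨2 | 2⟩, ⟨2 | 3⟩, ⟨2 | 3⟩, ⟨2 | 4⟩]


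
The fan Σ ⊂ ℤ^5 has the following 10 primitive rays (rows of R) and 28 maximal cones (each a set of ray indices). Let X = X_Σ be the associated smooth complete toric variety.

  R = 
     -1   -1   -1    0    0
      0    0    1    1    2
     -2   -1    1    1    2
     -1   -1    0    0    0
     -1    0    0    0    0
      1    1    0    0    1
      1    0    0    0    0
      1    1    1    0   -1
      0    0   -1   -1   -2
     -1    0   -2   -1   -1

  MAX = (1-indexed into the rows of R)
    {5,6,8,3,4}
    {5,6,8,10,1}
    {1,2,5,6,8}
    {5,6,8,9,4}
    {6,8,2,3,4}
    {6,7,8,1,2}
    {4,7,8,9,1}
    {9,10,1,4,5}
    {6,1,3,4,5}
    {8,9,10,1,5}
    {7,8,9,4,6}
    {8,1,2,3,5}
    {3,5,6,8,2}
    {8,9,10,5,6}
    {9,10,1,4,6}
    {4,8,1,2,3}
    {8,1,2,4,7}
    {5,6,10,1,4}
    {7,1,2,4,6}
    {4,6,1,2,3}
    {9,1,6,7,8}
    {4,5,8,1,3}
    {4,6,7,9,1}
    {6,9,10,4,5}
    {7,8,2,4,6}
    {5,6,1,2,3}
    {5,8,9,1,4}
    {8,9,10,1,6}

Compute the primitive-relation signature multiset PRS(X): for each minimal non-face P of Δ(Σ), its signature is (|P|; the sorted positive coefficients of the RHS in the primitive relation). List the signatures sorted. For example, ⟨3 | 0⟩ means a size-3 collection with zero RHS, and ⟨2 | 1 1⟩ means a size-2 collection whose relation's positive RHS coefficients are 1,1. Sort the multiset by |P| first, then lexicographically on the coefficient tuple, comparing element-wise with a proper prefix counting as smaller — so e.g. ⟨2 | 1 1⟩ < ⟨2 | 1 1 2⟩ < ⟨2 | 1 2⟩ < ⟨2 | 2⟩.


Primitive collections (12):

  P = {2,9}:  v_{2} + v_{9} = 0  →  sig = ⟨2 | 0⟩
  P = {5,7}:  v_{5} + v_{7} = 0  →  sig = ⟨2 | 0⟩
  P = {3,7}:  v_{3} + v_{7} = v_{2} + v_{4}  →  sig = ⟨2 | 1 1⟩
  P = {3,9}:  v_{3} + v_{9} = v_{4} + v_{5}  →  sig = ⟨2 | 1 1⟩
  P = {2,10}:  v_{2} + v_{10} = v_{1} + v_{5} + v_{6}  →  sig = ⟨2 | 1 1 1⟩
  P = {7,10}:  v_{7} + v_{10} = v_{1} + v_{6} + v_{9}  →  sig = ⟨2 | 1 1 1⟩
  P = {3,10}:  v_{3} + v_{10} = v_{1} + v_{4} + 2·v_{5} + v_{6}  →  sig = ⟨2 | 1 1 1 2⟩
  P = {2,4,5}:  v_{2} + v_{4} + v_{5} = v_{3}  →  sig = ⟨3 | 1⟩
  P = {4,8,10}:  v_{4} + v_{8} + v_{10} = v_{5} + v_{9}  →  sig = ⟨3 | 1 1⟩
  P = {1,4,6,8}:  v_{1} + v_{4} + v_{6} + v_{8} = 0  →  sig = ⟨4 | 0⟩
  P = {1,5,6,9}:  v_{1} + v_{5} + v_{6} + v_{9} = v_{10}  →  sig = ⟨4 | 1⟩
  P = {1,3,6,8}:  v_{1} + v_{3} + v_{6} + v_{8} = v_{2} + v_{5}  →  sig = ⟨4 | 1 1⟩

Signatures (|P|; sorted positive RHS coefficients), sorted:
[⟨2 | 0⟩, ⟨2 | 0⟩, ⟨2 | 1 1⟩, ⟨2 | 1 1⟩, ⟨2 | 1 1 1⟩, ⟨2 | 1 1 1⟩, ⟨2 | 1 1 1 2⟩, ⟨3 | 1⟩, ⟨3 | 1 1⟩, ⟨4 | 0⟩, ⟨4 | 1⟩, ⟨4 | 1 1⟩]


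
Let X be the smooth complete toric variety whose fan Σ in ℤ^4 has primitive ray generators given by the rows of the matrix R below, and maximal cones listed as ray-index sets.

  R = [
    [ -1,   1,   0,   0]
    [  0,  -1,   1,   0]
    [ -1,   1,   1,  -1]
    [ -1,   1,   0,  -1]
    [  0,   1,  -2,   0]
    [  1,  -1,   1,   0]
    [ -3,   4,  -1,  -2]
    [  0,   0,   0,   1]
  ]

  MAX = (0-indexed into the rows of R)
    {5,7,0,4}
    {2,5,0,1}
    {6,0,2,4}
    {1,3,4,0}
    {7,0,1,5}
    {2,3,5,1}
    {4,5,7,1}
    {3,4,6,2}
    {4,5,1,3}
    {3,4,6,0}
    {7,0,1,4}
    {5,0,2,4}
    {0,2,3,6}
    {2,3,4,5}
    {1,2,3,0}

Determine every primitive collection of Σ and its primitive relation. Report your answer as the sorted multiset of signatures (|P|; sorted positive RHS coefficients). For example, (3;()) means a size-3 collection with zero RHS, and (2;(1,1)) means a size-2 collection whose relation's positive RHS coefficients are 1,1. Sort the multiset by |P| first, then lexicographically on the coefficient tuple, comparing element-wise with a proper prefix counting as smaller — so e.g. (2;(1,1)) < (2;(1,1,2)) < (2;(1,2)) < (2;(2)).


9 minimal non-faces of Δ(Σ) (on 8 rays):

  P = {3,7}:  v_{3} + v_{7} = v_{0} — sig = (2;(1))
  P = {6,7}:  v_{6} + v_{7} = 2·v_{0} + v_{2} + v_{4} — sig = (2;(1,1,2))
  P = {1,6}:  v_{1} + v_{6} = v_{0} + 2·v_{3} — sig = (2;(1,2))
  P = {2,7}:  v_{2} + v_{7} = 2·v_{0} + v_{5} — sig = (2;(1,2))
  P = {5,6}:  v_{5} + v_{6} = 2·v_{2} + v_{4} — sig = (2;(1,2))
  P = {0,3,5}:  v_{0} + v_{3} + v_{5} = v_{2} — sig = (3;(1))
  P = {1,2,4}:  v_{1} + v_{2} + v_{4} = v_{3} — sig = (3;(1))
  P = {0,1,4,5}:  v_{0} + v_{1} + v_{4} + v_{5} = 0 — sig = (4;())
  P = {0,2,3,4}:  v_{0} + v_{2} + v_{3} + v_{4} = v_{6} — sig = (4;(1))

so the primitive-relation signature multiset is
    (2;(1))
    (2;(1,1,2))
    (2;(1,2))
    (2;(1,2))
    (2;(1,2))
    (3;(1))
    (3;(1))
    (4;())
    (4;(1))


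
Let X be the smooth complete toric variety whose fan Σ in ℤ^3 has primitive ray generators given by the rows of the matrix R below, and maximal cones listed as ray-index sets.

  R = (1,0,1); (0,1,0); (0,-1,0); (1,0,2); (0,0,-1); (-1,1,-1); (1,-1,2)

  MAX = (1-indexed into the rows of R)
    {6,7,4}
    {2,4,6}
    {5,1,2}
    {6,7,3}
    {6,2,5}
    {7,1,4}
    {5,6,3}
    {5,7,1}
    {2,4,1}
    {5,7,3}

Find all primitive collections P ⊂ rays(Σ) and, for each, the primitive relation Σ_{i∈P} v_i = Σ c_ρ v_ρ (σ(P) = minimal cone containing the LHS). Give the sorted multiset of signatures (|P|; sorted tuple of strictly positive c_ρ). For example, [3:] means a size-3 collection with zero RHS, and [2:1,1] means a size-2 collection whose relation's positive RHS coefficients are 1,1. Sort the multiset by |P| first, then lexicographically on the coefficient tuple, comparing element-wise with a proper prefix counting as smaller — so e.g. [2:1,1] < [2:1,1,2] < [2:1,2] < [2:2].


7 collections generate NE(X_Σ); each relation:

  • {2,3}:  v_{2} + v_{3} = 0  →  sig = [2:]
  • {1,6}:  v_{1} + v_{6} = v_{2}  →  sig = [2:1]
  • {2,7}:  v_{2} + v_{7} = v_{4}  →  sig = [2:1]
  • {3,4}:  v_{3} + v_{4} = v_{7}  →  sig = [2:1]
  • {4,5}:  v_{4} + v_{5} = v_{1}  →  sig = [2:1]
  • {1,3}:  v_{1} + v_{3} = v_{5} + v_{7}  →  sig = [2:1,1]
  • {5,6,7}:  v_{5} + v_{6} + v_{7} = 0  →  sig = [3:]

Sorted signature multiset PRS(X):
[[2:], [2:1], [2:1], [2:1], [2:1], [2:1,1], [3:]]


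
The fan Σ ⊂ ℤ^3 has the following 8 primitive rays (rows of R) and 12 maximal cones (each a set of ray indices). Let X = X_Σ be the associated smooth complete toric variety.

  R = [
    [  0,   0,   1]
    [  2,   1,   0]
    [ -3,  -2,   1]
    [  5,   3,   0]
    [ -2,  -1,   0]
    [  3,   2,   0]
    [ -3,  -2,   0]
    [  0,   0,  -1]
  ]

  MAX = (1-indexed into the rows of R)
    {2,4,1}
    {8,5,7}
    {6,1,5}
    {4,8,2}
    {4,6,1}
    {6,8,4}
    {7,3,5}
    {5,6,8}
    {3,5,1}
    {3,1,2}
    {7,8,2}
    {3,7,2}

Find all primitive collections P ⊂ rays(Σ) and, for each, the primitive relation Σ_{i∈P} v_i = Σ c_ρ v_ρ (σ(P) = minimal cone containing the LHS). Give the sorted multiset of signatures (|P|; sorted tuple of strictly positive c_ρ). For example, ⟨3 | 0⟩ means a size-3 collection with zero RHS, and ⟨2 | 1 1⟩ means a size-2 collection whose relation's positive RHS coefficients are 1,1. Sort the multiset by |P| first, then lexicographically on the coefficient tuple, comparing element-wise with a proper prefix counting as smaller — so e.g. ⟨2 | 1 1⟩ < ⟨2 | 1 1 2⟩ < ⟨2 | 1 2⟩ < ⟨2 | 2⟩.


The 10 primitive collections of Σ (r=8, n=3):

  {1,8}:  v_{1} + v_{8} = 0  so sig = ⟨2 | 0⟩
  {2,5}:  v_{2} + v_{5} = 0  so sig = ⟨2 | 0⟩
  {6,7}:  v_{6} + v_{7} = 0  so sig = ⟨2 | 0⟩
  {1,7}:  v_{1} + v_{7} = v_{3}  so sig = ⟨2 | 1⟩
  {2,6}:  v_{2} + v_{6} = v_{4}  so sig = ⟨2 | 1⟩
  {3,6}:  v_{3} + v_{6} = v_{1}  so sig = ⟨2 | 1⟩
  {3,8}:  v_{3} + v_{8} = v_{7}  so sig = ⟨2 | 1⟩
  {4,5}:  v_{4} + v_{5} = v_{6}  so sig = ⟨2 | 1⟩
  {4,7}:  v_{4} + v_{7} = v_{2}  so sig = ⟨2 | 1⟩
  {3,4}:  v_{3} + v_{4} = v_{1} + v_{2}  so sig = ⟨2 | 1 1⟩

Hence PRS(X_Σ) =
[⟨2 | 0⟩, ⟨2 | 0⟩, ⟨2 | 0⟩, ⟨2 | 1⟩, ⟨2 | 1⟩, ⟨2 | 1⟩, ⟨2 | 1⟩, ⟨2 | 1⟩, ⟨2 | 1⟩, ⟨2 | 1 1⟩]


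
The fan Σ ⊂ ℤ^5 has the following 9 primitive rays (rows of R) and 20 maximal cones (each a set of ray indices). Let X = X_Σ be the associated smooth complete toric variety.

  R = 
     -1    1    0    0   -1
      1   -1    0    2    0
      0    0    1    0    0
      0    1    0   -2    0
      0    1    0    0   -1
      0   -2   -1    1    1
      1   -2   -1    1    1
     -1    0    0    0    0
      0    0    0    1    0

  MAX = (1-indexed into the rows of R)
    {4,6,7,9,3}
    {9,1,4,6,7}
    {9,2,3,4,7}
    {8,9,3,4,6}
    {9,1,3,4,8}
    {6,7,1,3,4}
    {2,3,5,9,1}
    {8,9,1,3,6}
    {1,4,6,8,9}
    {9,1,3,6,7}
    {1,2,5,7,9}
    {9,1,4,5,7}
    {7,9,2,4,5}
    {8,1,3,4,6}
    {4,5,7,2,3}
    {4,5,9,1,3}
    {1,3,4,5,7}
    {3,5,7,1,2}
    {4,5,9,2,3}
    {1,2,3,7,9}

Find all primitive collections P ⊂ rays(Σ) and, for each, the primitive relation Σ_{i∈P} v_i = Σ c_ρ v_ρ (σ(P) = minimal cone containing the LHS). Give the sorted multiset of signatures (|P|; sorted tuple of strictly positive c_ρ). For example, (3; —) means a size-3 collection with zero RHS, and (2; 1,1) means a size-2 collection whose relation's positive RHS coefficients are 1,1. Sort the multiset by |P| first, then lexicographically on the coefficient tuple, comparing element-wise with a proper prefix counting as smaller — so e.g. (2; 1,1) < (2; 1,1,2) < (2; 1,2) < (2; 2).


Σ has 9 primitive collections:

  • {5,8}:  v_{5} + v_{8} = v_{1}  →  sig = (2; 1)
  • {7,8}:  v_{7} + v_{8} = v_{6}  →  sig = (2; 1)
  • {5,6}:  v_{5} + v_{6} = v_{1} + v_{7}  →  sig = (2; 1,1)
  • {2,8}:  v_{2} + v_{8} = v_{1} + v_{3} + v_{7} + v_{9}  →  sig = (2; 1,1,1,1)
  • {2,6}:  v_{2} + v_{6} = v_{1} + v_{3} + 2·v_{7} + v_{9}  →  sig = (2; 1,1,1,2)
  • {1,2,4}:  v_{1} + v_{2} + v_{4} = v_{5}  →  sig = (3; 1)
  • {3,5,7,9}:  v_{3} + v_{5} + v_{7} + v_{9} = v_{2}  →  sig = (4; 1)
  • {1,3,4,7,9}:  v_{1} + v_{3} + v_{4} + v_{7} + v_{9} = 0  →  sig = (5; —)
  • {1,3,4,6,9}:  v_{1} + v_{3} + v_{4} + v_{6} + v_{9} = v_{8}  →  sig = (5; 1)

Sorted signature multiset PRS(X):
    (2; 1)
    (2; 1)
    (2; 1,1)
    (2; 1,1,1,1)
    (2; 1,1,1,2)
    (3; 1)
    (4; 1)
    (5; —)
    (5; 1)


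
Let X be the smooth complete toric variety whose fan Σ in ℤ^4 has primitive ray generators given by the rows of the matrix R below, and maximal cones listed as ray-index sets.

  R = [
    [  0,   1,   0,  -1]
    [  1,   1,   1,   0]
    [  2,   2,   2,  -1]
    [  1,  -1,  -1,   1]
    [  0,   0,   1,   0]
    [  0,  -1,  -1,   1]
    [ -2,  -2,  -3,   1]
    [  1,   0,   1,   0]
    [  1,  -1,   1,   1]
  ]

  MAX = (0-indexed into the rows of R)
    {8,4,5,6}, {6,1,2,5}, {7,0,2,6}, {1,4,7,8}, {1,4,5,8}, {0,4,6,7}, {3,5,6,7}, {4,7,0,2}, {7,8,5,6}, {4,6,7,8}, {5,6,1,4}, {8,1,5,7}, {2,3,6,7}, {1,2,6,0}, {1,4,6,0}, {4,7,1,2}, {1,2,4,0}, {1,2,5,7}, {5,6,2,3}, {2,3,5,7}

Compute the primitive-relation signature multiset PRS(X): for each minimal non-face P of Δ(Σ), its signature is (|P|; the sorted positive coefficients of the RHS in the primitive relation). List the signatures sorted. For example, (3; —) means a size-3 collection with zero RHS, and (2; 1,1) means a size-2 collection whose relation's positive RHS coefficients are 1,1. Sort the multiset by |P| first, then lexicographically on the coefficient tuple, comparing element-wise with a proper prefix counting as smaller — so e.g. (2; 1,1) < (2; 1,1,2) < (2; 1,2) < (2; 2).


14 collections generate NE(X_Σ); each relation:

  • {0,8}:  v_{0} + v_{8} = v_{7} — sig = (2; 1)
  • {0,5}:  v_{0} + v_{5} = v_{2} + v_{6} — sig = (2; 1,1)
  • {3,4}:  v_{3} + v_{4} = v_{5} + v_{7} — sig = (2; 1,1)
  • {1,3}:  v_{1} + v_{3} = v_{2} + 2·v_{5} — sig = (2; 1,2)
  • {2,8}:  v_{2} + v_{8} = v_{1} + 2·v_{7} — sig = (2; 1,2)
  • {0,3}:  v_{0} + v_{3} = 2·v_{2} + 2·v_{6} + v_{7} — sig = (2; 1,2,2)
  • {3,8}:  v_{3} + v_{8} = 2·v_{5} + 2·v_{7} — sig = (2; 2,2)
  • {2,4,6}:  v_{2} + v_{4} + v_{6} = 0 — sig = (3; —)
  • {0,1,7}:  v_{0} + v_{1} + v_{7} = v_{2} — sig = (3; 1)
  • {1,6,7}:  v_{1} + v_{6} + v_{7} = v_{5} — sig = (3; 1)
  • {4,5,7}:  v_{4} + v_{5} + v_{7} = v_{8} — sig = (3; 1)
  • {2,4,5}:  v_{2} + v_{4} + v_{5} = v_{1} + v_{7} — sig = (3; 1,1)
  • {1,6,8}:  v_{1} + v_{6} + v_{8} = v_{4} + 2·v_{5} — sig = (3; 1,2)
  • {2,5,6,7}:  v_{2} + v_{5} + v_{6} + v_{7} = v_{3} — sig = (4; 1)

Sorted signature multiset PRS(X):
{ (2; 1),  (2; 1,1) ×2,  (2; 1,2) ×2,  (2; 1,2,2),  (2; 2,2),  (3; —),  (3; 1) ×3,  (3; 1,1),  (3; 1,2),  (4; 1) }


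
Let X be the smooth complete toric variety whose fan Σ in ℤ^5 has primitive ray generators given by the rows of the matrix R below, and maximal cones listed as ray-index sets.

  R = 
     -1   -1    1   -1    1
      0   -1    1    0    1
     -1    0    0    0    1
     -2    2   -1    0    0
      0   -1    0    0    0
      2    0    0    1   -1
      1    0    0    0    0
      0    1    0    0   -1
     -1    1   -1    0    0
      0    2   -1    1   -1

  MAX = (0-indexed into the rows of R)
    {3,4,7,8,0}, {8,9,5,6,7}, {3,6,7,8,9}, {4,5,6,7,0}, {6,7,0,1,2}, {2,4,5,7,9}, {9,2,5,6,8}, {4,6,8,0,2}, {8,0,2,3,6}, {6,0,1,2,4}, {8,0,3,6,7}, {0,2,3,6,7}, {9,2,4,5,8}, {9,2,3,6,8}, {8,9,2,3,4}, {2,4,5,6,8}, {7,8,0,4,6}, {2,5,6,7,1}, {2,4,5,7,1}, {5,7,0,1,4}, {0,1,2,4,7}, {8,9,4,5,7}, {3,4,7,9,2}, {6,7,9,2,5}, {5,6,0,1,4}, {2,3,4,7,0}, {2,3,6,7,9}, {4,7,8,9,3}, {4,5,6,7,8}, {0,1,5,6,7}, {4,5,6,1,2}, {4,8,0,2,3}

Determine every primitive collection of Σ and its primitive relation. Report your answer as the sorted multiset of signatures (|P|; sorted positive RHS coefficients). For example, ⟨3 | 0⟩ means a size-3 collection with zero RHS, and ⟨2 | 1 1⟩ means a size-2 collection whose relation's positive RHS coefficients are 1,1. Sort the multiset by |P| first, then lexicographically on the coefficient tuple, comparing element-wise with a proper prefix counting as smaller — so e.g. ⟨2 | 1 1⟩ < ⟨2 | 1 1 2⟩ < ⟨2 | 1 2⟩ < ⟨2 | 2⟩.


Minimal non-faces — 12 found among 10 rays, 32 max cones:

  {1,8}:  v_{1} + v_{8} = v_{2}  ⇒ sig = ⟨2 | 1⟩
  {3,5}:  v_{3} + v_{5} = v_{9}  ⇒ sig = ⟨2 | 1⟩
  {0,9}:  v_{0} + v_{9} = v_{2} + v_{7}  ⇒ sig = ⟨2 | 1 1⟩
  {1,9}:  v_{1} + v_{9} = 2·v_{2} + v_{5} + v_{7}  ⇒ sig = ⟨2 | 1 1 2⟩
  {1,3}:  v_{1} + v_{3} = 2·v_{2} + v_{7}  ⇒ sig = ⟨2 | 1 2⟩
  {0,5,8}:  v_{0} + v_{5} + v_{8} = 0  ⇒ sig = ⟨3 | 0⟩
  {0,2,5}:  v_{0} + v_{2} + v_{5} = v_{1}  ⇒ sig = ⟨3 | 1⟩
  {2,7,8}:  v_{2} + v_{7} + v_{8} = v_{3}  ⇒ sig = ⟨3 | 1⟩
  {3,4,6}:  v_{3} + v_{4} + v_{6} = v_{8}  ⇒ sig = ⟨3 | 1⟩
  {4,6,9}:  v_{4} + v_{6} + v_{9} = v_{5} + v_{8}  ⇒ sig = ⟨3 | 1 1⟩
  {2,4,6,7}:  v_{2} + v_{4} + v_{6} + v_{7} = 0  ⇒ sig = ⟨4 | 0⟩
  {1,4,6,7}:  v_{1} + v_{4} + v_{6} + v_{7} = v_{0} + v_{5}  ⇒ sig = ⟨4 | 1 1⟩

Signatures (|P|; sorted positive RHS coefficients), sorted:
{ ⟨2 | 1⟩ ×2,  ⟨2 | 1 1⟩,  ⟨2 | 1 1 2⟩,  ⟨2 | 1 2⟩,  ⟨3 | 0⟩,  ⟨3 | 1⟩ ×3,  ⟨3 | 1 1⟩,  ⟨4 | 0⟩,  ⟨4 | 1 1⟩ }


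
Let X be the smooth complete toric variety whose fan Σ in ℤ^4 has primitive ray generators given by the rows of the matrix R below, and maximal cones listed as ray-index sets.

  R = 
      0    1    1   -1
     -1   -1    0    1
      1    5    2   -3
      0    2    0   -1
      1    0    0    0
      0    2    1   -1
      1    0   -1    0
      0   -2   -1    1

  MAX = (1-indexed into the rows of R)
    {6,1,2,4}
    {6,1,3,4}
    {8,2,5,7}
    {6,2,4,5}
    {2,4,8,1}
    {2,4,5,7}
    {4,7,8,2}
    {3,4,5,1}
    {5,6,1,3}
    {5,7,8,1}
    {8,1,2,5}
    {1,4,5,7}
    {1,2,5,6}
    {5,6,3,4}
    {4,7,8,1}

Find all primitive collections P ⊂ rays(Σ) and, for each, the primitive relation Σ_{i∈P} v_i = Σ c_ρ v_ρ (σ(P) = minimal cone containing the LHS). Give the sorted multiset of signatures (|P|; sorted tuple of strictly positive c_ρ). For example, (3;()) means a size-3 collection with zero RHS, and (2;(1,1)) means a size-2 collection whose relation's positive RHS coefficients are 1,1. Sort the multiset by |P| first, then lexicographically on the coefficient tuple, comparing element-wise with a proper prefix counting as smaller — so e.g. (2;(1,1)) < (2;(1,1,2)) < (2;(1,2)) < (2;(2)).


Primitive collections (9):

  • {6,8}:  v_{6} + v_{8} = 0 ; sig = (2;())
  • {6,7}:  v_{6} + v_{7} = v_{4} + v_{5} ; sig = (2;(1,1))
  • {3,8}:  v_{3} + v_{8} = v_{1} + v_{4} + v_{5} ; sig = (2;(1,1,1))
  • {3,7}:  v_{3} + v_{7} = v_{1} + 2·v_{4} + 2·v_{5} ; sig = (2;(1,2,2))
  • {2,3}:  v_{2} + v_{3} = 2·v_{6} ; sig = (2;(2))
  • {1,2,7}:  v_{1} + v_{2} + v_{7} = 0 ; sig = (3;())
  • {4,5,8}:  v_{4} + v_{5} + v_{8} = v_{7} ; sig = (3;(1))
  • {1,2,4,5}:  v_{1} + v_{2} + v_{4} + v_{5} = v_{6} ; sig = (4;(1))
  • {1,4,5,6}:  v_{1} + v_{4} + v_{5} + v_{6} = v_{3} ; sig = (4;(1))

Signatures (|P|; sorted positive RHS coefficients), sorted:
{ (2;()),  (2;(1,1)),  (2;(1,1,1)),  (2;(1,2,2)),  (2;(2)),  (3;()),  (3;(1)),  (4;(1)) ×2 }


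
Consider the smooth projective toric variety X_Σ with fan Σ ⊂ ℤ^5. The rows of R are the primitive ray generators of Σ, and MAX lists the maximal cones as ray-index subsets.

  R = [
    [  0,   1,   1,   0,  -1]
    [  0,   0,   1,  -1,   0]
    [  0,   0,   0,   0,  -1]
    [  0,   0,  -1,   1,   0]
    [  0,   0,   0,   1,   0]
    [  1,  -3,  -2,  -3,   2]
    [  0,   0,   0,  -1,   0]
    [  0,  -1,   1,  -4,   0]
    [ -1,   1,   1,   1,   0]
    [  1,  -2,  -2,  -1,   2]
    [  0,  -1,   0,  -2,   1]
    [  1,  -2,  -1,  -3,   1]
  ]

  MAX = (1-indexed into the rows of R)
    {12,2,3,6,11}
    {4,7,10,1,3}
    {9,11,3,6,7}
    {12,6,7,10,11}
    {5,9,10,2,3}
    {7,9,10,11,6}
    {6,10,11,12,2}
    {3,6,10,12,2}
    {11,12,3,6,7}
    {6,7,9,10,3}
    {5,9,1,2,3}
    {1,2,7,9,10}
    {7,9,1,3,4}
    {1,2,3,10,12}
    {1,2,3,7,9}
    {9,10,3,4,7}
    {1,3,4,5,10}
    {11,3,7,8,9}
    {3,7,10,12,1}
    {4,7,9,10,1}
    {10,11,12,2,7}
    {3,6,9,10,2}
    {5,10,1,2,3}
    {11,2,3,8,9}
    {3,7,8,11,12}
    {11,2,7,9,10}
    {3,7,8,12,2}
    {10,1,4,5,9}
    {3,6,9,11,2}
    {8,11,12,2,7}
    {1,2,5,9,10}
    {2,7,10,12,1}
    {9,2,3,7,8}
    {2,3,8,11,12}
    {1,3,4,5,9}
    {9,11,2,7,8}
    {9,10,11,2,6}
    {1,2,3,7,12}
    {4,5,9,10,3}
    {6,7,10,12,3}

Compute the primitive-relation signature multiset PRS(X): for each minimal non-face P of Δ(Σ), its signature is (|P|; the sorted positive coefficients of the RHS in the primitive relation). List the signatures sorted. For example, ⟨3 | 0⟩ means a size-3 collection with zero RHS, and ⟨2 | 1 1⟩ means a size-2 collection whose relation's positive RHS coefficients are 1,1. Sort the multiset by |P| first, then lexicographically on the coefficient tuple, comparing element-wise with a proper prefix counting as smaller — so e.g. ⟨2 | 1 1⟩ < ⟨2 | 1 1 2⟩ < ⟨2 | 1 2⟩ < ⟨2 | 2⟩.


|primitive collections| = 21. Relations:

  {2,4}:  v_{2} + v_{4} = 0  so sig = ⟨2 | 0⟩
  {5,7}:  v_{5} + v_{7} = 0  so sig = ⟨2 | 0⟩
  {1,6}:  v_{1} + v_{6} = v_{12}  so sig = ⟨2 | 1⟩
  {9,12}:  v_{9} + v_{12} = v_{11}  so sig = ⟨2 | 1⟩
  {1,11}:  v_{1} + v_{11} = v_{2} + v_{7}  so sig = ⟨2 | 1 1⟩
  {8,10}:  v_{8} + v_{10} = v_{11} + v_{12}  so sig = ⟨2 | 1 1⟩
  {4,8}:  v_{4} + v_{8} = v_{3} + v_{7} + v_{11}  so sig = ⟨2 | 1 1 1⟩
  {4,12}:  v_{4} + v_{12} = v_{3} + v_{7} + v_{10}  so sig = ⟨2 | 1 1 1⟩
  {5,8}:  v_{5} + v_{8} = v_{2} + v_{3} + v_{11}  so sig = ⟨2 | 1 1 1⟩
  {5,12}:  v_{5} + v_{12} = v_{2} + v_{3} + v_{10}  so sig = ⟨2 | 1 1 1⟩
  {4,11}:  v_{4} + v_{11} = v_{3} + v_{7} + v_{9} + v_{10}  so sig = ⟨2 | 1 1 1 1⟩
  {5,11}:  v_{5} + v_{11} = v_{2} + v_{3} + v_{9} + v_{10}  so sig = ⟨2 | 1 1 1 1⟩
  {6,8}:  v_{6} + v_{8} = v_{3} + 2·v_{11} + v_{12}  so sig = ⟨2 | 1 1 2⟩
  {4,6}:  v_{4} + v_{6} = 2·v_{3} + v_{7} + v_{9} + 2·v_{10}  so sig = ⟨2 | 1 1 2 2⟩
  {5,6}:  v_{5} + v_{6} = v_{2} + 2·v_{3} + v_{9} + 2·v_{10}  so sig = ⟨2 | 1 1 2 2⟩
  {1,8}:  v_{1} + v_{8} = 2·v_{2} + v_{3} + 2·v_{7}  so sig = ⟨2 | 1 2 2⟩
  {3,10,11}:  v_{3} + v_{10} + v_{11} = v_{6}  so sig = ⟨3 | 1⟩
  {2,6,7}:  v_{2} + v_{6} + v_{7} = v_{11} + v_{12}  so sig = ⟨3 | 1 1⟩
  {1,3,9,10}:  v_{1} + v_{3} + v_{9} + v_{10} = 0  so sig = ⟨4 | 0⟩
  {2,3,7,10}:  v_{2} + v_{3} + v_{7} + v_{10} = v_{12}  so sig = ⟨4 | 1⟩
  {2,3,7,11}:  v_{2} + v_{3} + v_{7} + v_{11} = v_{8}  so sig = ⟨4 | 1⟩

so the primitive-relation signature multiset is
    |P|=2: 16 collections, coeffs (), (), (1), (1), (1,1), (1,1), (1,1,1), (1,1,1), (1,1,1), (1,1,1), (1,1,1,1), (1,1,1,1), (1,1,2), (1,1,2,2), (1,1,2,2), (1,2,2)
    |P|=3: 2 collections, coeffs (1), (1,1)
    |P|=4: 3 collections, coeffs (), (1), (1)


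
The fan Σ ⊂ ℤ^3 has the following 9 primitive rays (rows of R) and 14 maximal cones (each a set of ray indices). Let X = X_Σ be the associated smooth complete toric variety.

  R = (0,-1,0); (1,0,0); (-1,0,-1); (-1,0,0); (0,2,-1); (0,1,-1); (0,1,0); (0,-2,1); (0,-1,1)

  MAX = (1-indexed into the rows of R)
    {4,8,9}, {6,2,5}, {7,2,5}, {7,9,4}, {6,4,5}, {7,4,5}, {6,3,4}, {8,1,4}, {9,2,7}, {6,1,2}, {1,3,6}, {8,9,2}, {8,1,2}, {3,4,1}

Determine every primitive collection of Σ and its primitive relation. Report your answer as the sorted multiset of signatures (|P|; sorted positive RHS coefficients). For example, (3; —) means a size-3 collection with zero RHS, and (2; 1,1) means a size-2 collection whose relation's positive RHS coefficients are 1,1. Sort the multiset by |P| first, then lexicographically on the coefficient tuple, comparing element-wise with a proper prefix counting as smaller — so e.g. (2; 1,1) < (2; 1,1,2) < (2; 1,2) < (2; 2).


Δ(Σ) — 9 vertices, 16 min non-faces:

  P={1,7}:  v_{1} + v_{7} = 0 — sig = (2; —)
  P={2,4}:  v_{2} + v_{4} = 0 — sig = (2; —)
  P={5,8}:  v_{5} + v_{8} = 0 — sig = (2; —)
  P={6,9}:  v_{6} + v_{9} = 0 — sig = (2; —)
  P={1,5}:  v_{1} + v_{5} = v_{6} — sig = (2; 1)
  P={1,9}:  v_{1} + v_{9} = v_{8} — sig = (2; 1)
  P={5,9}:  v_{5} + v_{9} = v_{7} — sig = (2; 1)
  P={6,7}:  v_{6} + v_{7} = v_{5} — sig = (2; 1)
  P={6,8}:  v_{6} + v_{8} = v_{1} — sig = (2; 1)
  P={7,8}:  v_{7} + v_{8} = v_{9} — sig = (2; 1)
  P={2,3}:  v_{2} + v_{3} = v_{1} + v_{6} — sig = (2; 1,1)
  P={3,7}:  v_{3} + v_{7} = v_{4} + v_{6} — sig = (2; 1,1)
  P={3,9}:  v_{3} + v_{9} = v_{1} + v_{4} — sig = (2; 1,1)
  P={3,5}:  v_{3} + v_{5} = v_{4} + 2·v_{6} — sig = (2; 1,2)
  P={3,8}:  v_{3} + v_{8} = 2·v_{1} + v_{4} — sig = (2; 1,2)
  P={1,4,6}:  v_{1} + v_{4} + v_{6} = v_{3} — sig = (3; 1)

so the primitive-relation signature multiset is
    |P|=2: 15 collections, coeffs (), (), (), (), (1), (1), (1), (1), (1), (1), (1,1), (1,1), (1,1), (1,2), (1,2)
    |P|=3: 1 collection, coeffs (1)


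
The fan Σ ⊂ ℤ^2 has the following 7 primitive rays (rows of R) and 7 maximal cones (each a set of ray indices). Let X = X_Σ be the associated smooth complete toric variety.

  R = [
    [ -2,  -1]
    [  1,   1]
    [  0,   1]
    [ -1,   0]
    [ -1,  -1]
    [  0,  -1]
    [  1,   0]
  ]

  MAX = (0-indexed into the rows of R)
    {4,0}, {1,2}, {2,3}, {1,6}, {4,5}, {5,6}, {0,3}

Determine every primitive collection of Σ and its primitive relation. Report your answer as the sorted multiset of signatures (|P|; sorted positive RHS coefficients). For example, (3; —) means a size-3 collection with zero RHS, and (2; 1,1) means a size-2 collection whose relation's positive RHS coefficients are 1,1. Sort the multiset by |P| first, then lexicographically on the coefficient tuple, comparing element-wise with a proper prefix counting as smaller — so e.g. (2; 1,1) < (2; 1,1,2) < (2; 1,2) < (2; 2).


Primitive collections (14):

  • {1,4}:  v_{1} + v_{4} = 0  so sig = (2; —)
  • {2,5}:  v_{2} + v_{5} = 0  so sig = (2; —)
  • {3,6}:  v_{3} + v_{6} = 0  so sig = (2; —)
  • {0,1}:  v_{0} + v_{1} = v_{3}  so sig = (2; 1)
  • {0,6}:  v_{0} + v_{6} = v_{4}  so sig = (2; 1)
  • {1,3}:  v_{1} + v_{3} = v_{2}  so sig = (2; 1)
  • {1,5}:  v_{1} + v_{5} = v_{6}  so sig = (2; 1)
  • {2,4}:  v_{2} + v_{4} = v_{3}  so sig = (2; 1)
  • {2,6}:  v_{2} + v_{6} = v_{1}  so sig = (2; 1)
  • {3,4}:  v_{3} + v_{4} = v_{0}  so sig = (2; 1)
  • {3,5}:  v_{3} + v_{5} = v_{4}  so sig = (2; 1)
  • {4,6}:  v_{4} + v_{6} = v_{5}  so sig = (2; 1)
  • {0,2}:  v_{0} + v_{2} = 2·v_{3}  so sig = (2; 2)
  • {0,5}:  v_{0} + v_{5} = 2·v_{4}  so sig = (2; 2)

Hence PRS(X_Σ) =
    |P|=2: 14 collections, coeffs (), (), (), (1), (1), (1), (1), (1), (1), (1), (1), (1), (2), (2)


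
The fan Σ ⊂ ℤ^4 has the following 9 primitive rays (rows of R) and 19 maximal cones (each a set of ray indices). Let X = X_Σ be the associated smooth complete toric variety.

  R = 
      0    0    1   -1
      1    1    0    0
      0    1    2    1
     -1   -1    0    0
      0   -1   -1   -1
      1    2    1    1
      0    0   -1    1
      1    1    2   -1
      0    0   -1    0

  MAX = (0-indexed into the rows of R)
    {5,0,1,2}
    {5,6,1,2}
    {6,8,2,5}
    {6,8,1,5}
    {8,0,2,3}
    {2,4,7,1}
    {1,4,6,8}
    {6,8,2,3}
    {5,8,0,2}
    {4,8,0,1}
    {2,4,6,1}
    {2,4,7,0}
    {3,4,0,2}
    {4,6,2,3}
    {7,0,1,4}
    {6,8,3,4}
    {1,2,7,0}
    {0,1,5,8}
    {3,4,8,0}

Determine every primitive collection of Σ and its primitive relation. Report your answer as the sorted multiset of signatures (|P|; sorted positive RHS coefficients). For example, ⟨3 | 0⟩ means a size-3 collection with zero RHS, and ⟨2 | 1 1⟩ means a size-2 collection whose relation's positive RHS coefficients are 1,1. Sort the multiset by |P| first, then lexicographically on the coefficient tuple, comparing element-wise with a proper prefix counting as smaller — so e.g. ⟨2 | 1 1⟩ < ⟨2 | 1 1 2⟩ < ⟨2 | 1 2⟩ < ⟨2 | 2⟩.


The 11 primitive collections of Σ (r=9, n=4):

  • {0,6}:  v_{0} + v_{6} = 0 ; sig = ⟨2 | 0⟩
  • {1,3}:  v_{1} + v_{3} = 0 ; sig = ⟨2 | 0⟩
  • {4,5}:  v_{4} + v_{5} = v_{1} ; sig = ⟨2 | 1⟩
  • {3,5}:  v_{3} + v_{5} = v_{2} + v_{8} ; sig = ⟨2 | 1 1⟩
  • {7,8}:  v_{7} + v_{8} = v_{0} + v_{1} ; sig = ⟨2 | 1 1⟩
  • {3,7}:  v_{3} + v_{7} = v_{0} + v_{2} + v_{4} ; sig = ⟨2 | 1 1 1⟩
  • {6,7}:  v_{6} + v_{7} = v_{1} + v_{2} + v_{4} ; sig = ⟨2 | 1 1 1⟩
  • {5,7}:  v_{5} + v_{7} = v_{0} + 2·v_{1} + v_{2} ; sig = ⟨2 | 1 1 2⟩
  • {2,4,8}:  v_{2} + v_{4} + v_{8} = 0 ; sig = ⟨3 | 0⟩
  • {1,2,8}:  v_{1} + v_{2} + v_{8} = v_{5} ; sig = ⟨3 | 1⟩
  • {0,1,2,4}:  v_{0} + v_{1} + v_{2} + v_{4} = v_{7} ; sig = ⟨4 | 1⟩

so the primitive-relation signature multiset is
    |P|=2: 8 collections, coeffs (), (), (1), (1,1), (1,1), (1,1,1), (1,1,1), (1,1,2)
    |P|=3: 2 collections, coeffs (), (1)
    |P|=4: 1 collection, coeffs (1)
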